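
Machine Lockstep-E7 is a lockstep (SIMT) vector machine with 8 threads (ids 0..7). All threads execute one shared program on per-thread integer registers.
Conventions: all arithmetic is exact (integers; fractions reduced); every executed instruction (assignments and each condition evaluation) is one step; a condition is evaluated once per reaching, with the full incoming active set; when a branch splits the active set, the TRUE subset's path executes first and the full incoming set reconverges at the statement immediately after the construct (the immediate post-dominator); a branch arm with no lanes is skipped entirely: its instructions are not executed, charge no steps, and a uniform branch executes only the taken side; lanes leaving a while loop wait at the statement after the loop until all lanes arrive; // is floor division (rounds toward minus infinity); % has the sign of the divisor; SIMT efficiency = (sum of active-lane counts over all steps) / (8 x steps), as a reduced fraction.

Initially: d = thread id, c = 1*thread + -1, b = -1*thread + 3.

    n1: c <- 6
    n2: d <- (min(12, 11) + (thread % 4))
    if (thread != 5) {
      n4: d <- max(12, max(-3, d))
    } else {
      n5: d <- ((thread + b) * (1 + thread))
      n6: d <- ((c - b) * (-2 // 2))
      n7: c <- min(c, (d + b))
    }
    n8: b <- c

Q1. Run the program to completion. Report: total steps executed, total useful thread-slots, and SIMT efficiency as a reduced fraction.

Answer: 8 steps, 42 useful, 21/32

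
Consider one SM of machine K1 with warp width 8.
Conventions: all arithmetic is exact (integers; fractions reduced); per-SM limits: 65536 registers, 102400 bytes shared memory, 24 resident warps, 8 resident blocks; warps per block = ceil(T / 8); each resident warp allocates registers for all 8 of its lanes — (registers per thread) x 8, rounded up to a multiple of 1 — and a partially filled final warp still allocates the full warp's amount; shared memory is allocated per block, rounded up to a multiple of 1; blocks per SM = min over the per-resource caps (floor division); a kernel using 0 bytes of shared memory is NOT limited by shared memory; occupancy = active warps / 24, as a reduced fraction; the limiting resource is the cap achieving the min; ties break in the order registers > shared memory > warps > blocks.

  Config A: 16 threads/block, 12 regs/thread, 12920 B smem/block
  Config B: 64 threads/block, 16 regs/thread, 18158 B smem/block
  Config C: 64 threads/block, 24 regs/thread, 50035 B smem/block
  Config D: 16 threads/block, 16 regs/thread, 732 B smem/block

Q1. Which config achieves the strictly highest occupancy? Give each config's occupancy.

occupancies: A 7/12, B 1, C 2/3, D 2/3

Answer: B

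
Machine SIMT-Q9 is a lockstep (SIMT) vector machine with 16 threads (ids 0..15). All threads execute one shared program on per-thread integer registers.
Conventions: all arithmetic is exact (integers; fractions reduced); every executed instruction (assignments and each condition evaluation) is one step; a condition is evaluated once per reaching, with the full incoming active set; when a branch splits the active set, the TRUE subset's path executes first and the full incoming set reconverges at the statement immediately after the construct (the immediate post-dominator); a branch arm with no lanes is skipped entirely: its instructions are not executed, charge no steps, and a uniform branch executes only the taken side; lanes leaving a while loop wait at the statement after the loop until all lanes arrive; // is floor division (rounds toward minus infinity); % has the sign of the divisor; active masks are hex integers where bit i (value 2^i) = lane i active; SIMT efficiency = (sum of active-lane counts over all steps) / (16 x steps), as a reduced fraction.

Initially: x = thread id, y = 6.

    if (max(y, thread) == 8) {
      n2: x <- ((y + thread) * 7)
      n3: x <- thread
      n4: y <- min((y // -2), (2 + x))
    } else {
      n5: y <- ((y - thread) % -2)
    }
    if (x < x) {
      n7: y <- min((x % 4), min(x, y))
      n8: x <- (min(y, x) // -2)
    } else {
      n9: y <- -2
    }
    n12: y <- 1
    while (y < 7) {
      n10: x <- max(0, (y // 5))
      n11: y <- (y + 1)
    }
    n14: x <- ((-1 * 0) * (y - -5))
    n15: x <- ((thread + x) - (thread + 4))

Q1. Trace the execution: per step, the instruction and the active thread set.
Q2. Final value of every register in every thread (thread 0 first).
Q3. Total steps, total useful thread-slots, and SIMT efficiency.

step 0: eval (max(y, thread) == 8)   0xffff
step 1: x <- ((y + thread) * 7)      0x0100
step 2: x <- thread                  0x0100
step 3: y <- min((y // -2), (2 + x)) 0x0100
step 4: y <- ((y - thread) % -2)     0xfeff
step 5: eval (x < x)                 0xffff
step 6: y <- -2                      0xffff
step 7: y <- 1                       0xffff
step 8: eval (y < 7)                 0xffff
step 9: x <- max(0, (y // 5))        0xffff
step 10: y <- (y + 1)                 0xffff
step 11: eval (y < 7)                 0xffff
step 12: x <- max(0, (y // 5))        0xffff
step 13: y <- (y + 1)                 0xffff
step 14: eval (y < 7)                 0xffff
step 15: x <- max(0, (y // 5))        0xffff
step 16: y <- (y + 1)                 0xffff
step 17: eval (y < 7)                 0xffff
step 18: x <- max(0, (y // 5))        0xffff
step 19: y <- (y + 1)                 0xffff
step 20: eval (y < 7)                 0xffff
step 21: x <- max(0, (y // 5))        0xffff
step 22: y <- (y + 1)                 0xffff
step 23: eval (y < 7)                 0xffff
step 24: x <- max(0, (y // 5))        0xffff
step 25: y <- (y + 1)                 0xffff
step 26: eval (y < 7)                 0xffff
step 27: x <- ((-1 * 0) * (y - -5))   0xffff
step 28: x <- ((thread + x) - (thread + 4)) 0xffff

Answer: 29 steps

x: -4,-4,-4,-4,-4,-4,-4,-4,-4,-4,-4,-4,-4,-4,-4,-4
y: 7,7,7,7,7,7,7,7,7,7,7,7,7,7,7,7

steps = 29; useful = 418; efficiency = 418/464 = 209/232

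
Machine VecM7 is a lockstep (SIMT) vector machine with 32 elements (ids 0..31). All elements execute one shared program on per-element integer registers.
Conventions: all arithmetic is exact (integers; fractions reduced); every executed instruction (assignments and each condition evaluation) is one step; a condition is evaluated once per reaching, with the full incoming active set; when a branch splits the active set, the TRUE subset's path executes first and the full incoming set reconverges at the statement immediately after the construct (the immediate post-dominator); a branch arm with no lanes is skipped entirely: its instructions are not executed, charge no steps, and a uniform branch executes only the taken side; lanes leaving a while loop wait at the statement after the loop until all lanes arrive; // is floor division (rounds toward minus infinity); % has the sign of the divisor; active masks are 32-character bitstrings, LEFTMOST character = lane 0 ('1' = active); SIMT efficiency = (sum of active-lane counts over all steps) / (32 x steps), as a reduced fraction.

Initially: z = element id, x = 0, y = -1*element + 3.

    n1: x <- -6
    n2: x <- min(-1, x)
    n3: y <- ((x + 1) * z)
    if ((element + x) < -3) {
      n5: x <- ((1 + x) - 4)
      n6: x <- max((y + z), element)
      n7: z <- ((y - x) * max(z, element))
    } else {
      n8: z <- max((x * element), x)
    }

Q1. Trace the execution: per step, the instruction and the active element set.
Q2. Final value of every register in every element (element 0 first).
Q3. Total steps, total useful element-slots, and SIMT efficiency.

step 0: x <- -6                      11111111111111111111111111111111
step 1: x <- min(-1, x)              11111111111111111111111111111111
step 2: y <- ((x + 1) * z)           11111111111111111111111111111111
step 3: eval ((element + x) < -3)    11111111111111111111111111111111
step 4: x <- ((1 + x) - 4)           11100000000000000000000000000000
step 5: x <- max((y + z), element)   11100000000000000000000000000000
step 6: z <- ((y - x) * max(z, element)) 11100000000000000000000000000000
step 7: z <- max((x * element), x)   00011111111111111111111111111111

Answer: 8 steps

z: 0,-6,-24,-6,-6,-6,-6,-6,-6,-6,-6,-6,-6,-6,-6,-6,-6,-6,-6,-6,-6,-6,-6,-6,-6,-6,-6,-6,-6,-6,-6,-6
x: 0,1,2,-6,-6,-6,-6,-6,-6,-6,-6,-6,-6,-6,-6,-6,-6,-6,-6,-6,-6,-6,-6,-6,-6,-6,-6,-6,-6,-6,-6,-6
y: 0,-5,-10,-15,-20,-25,-30,-35,-40,-45,-50,-55,-60,-65,-70,-75,-80,-85,-90,-95,-100,-105,-110,-115,-120,-125,-130,-135,-140,-145,-150,-155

steps = 8; useful = 166; efficiency = 166/256 = 83/128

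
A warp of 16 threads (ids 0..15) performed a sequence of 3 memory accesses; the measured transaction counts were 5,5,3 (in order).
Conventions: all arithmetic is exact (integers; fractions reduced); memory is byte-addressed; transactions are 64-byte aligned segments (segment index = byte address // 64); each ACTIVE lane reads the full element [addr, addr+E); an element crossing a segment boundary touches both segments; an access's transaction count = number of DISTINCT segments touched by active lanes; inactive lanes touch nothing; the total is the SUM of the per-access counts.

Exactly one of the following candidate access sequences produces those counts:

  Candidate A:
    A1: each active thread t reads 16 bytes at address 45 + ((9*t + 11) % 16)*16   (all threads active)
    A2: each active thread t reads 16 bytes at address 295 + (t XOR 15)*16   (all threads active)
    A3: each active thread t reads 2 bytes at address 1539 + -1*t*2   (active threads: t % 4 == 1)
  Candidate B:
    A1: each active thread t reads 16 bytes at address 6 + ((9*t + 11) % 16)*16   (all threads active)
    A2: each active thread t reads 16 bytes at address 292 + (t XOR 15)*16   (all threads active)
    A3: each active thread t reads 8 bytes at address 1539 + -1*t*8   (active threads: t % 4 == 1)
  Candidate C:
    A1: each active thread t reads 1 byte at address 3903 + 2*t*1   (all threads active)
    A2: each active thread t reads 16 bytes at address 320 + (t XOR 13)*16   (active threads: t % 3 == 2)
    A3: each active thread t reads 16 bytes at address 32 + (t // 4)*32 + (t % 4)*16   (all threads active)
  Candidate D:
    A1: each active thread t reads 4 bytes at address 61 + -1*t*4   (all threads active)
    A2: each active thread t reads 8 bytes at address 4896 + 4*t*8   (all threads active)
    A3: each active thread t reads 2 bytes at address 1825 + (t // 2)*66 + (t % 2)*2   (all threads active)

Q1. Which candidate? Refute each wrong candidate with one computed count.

A: A3 gives 2 transactions, not 3
C: A1 gives 2 transactions, not 5
D: A1 gives 2 transactions, not 5
B: all counts match (5,5,3)

Answer: B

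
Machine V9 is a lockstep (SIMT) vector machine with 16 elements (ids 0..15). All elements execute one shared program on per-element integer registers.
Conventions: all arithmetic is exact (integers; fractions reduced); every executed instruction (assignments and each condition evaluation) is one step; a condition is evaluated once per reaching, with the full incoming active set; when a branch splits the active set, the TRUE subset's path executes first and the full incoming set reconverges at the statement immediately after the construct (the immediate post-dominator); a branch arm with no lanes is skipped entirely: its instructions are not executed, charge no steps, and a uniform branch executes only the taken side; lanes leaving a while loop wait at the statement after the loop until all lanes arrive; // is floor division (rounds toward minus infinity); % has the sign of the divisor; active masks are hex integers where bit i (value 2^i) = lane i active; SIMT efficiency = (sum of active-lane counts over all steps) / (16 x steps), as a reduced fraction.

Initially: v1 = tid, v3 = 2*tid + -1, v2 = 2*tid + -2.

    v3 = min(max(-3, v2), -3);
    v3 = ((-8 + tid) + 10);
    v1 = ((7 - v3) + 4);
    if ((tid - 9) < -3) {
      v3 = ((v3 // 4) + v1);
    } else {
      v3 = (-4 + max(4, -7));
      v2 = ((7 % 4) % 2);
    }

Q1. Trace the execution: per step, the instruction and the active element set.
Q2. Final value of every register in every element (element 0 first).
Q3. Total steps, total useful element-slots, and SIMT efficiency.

step 0: v3 <- min(max(-3, v2), -3)   0xffff
step 1: v3 <- ((-8 + tid) + 10)      0xffff
step 2: v1 <- ((7 - v3) + 4)         0xffff
step 3: eval ((tid - 9) < -3)        0xffff
step 4: v3 <- ((v3 // 4) + v1)       0x003f
step 5: v3 <- (-4 + max(4, -7))      0xffc0
step 6: v2 <- ((7 % 4) % 2)          0xffc0

Answer: 7 steps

v1: 9,8,7,6,5,4,3,2,1,0,-1,-2,-3,-4,-5,-6
v3: 9,8,8,7,6,5,0,0,0,0,0,0,0,0,0,0
v2: -2,0,2,4,6,8,1,1,1,1,1,1,1,1,1,1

steps = 7; useful = 90; efficiency = 90/112 = 45/56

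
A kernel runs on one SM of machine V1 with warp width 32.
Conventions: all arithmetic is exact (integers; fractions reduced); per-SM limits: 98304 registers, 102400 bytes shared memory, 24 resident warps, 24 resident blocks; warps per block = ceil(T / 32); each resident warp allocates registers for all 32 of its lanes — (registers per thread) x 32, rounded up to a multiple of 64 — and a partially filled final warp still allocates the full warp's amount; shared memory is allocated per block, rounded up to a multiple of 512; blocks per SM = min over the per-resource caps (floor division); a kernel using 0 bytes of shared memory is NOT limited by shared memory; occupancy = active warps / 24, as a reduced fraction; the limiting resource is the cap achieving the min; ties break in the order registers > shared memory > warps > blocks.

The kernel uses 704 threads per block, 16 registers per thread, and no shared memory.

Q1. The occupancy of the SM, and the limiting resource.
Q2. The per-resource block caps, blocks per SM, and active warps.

Answer: occupancy 11/12, limited by warps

registers: 8 blocks
shared memory: no limit (kernel uses none)
warps: 1 block
blocks: 24 blocks

Answer: 1 block, 22 active warps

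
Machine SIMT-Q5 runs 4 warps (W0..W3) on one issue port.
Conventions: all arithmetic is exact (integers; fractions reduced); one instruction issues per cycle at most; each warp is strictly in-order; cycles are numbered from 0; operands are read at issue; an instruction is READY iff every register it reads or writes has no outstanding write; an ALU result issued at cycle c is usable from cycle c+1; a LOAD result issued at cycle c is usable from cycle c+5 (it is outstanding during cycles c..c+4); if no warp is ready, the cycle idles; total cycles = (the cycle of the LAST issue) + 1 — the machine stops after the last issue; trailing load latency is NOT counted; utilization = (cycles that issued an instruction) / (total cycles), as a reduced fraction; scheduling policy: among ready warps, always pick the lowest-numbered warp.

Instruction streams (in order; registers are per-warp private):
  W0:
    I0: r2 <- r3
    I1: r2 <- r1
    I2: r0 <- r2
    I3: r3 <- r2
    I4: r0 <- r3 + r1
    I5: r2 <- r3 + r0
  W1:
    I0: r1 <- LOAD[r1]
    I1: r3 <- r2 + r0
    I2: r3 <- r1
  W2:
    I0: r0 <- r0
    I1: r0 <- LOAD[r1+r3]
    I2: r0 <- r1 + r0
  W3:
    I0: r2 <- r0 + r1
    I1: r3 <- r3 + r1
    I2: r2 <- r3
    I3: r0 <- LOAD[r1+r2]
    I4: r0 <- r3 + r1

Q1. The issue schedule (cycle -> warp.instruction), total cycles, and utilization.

cycle 0: W0.I0
cycle 1: W0.I1
cycle 2: W0.I2
cycle 3: W0.I3
cycle 4: W0.I4
cycle 5: W0.I5
cycle 6: W1.I0
cycle 7: W1.I1
cycle 8: W2.I0
cycle 9: W2.I1
cycle 10: W3.I0
cycle 11: W1.I2
cycle 12: W3.I1
cycle 13: W3.I2
cycle 14: W2.I2
cycle 15: W3.I3
cycle 16: idle
cycle 17: idle
cycle 18: idle
cycle 19: idle
cycle 20: W3.I4

Answer: 21 cycles, utilization 17/21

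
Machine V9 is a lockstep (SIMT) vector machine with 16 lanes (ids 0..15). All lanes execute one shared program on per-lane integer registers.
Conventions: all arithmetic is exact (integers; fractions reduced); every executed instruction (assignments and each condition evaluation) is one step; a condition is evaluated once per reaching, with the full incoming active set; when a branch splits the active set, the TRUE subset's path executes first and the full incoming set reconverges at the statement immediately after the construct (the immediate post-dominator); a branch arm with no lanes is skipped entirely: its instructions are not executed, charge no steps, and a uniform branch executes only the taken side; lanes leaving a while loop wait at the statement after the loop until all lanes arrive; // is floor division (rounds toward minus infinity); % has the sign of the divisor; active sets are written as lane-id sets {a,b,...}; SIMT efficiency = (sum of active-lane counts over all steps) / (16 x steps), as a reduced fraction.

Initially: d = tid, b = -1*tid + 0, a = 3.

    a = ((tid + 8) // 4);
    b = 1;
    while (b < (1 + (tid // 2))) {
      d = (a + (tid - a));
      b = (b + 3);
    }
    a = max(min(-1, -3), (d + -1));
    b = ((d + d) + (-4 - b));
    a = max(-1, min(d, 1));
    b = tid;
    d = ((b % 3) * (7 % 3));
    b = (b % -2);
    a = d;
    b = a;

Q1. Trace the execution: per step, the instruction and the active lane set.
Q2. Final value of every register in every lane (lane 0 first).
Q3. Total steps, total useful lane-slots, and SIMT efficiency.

step 0: a <- ((tid + 8) // 4)        {0,1,2,3,4,5,6,7,8,9,10,11,12,13,14,15}
step 1: b <- 1                       {0,1,2,3,4,5,6,7,8,9,10,11,12,13,14,15}
step 2: eval (b < (1 + (tid // 2)))  {0,1,2,3,4,5,6,7,8,9,10,11,12,13,14,15}
step 3: d <- (a + (tid - a))         {2,3,4,5,6,7,8,9,10,11,12,13,14,15}
step 4: b <- (b + 3)                 {2,3,4,5,6,7,8,9,10,11,12,13,14,15}
step 5: eval (b < (1 + (tid // 2)))  {2,3,4,5,6,7,8,9,10,11,12,13,14,15}
step 6: d <- (a + (tid - a))         {8,9,10,11,12,13,14,15}
step 7: b <- (b + 3)                 {8,9,10,11,12,13,14,15}
step 8: eval (b < (1 + (tid // 2)))  {8,9,10,11,12,13,14,15}
step 9: d <- (a + (tid - a))         {14,15}
step 10: b <- (b + 3)                 {14,15}
step 11: eval (b < (1 + (tid // 2)))  {14,15}
step 12: a <- max(min(-1, -3), (d + -1)) {0,1,2,3,4,5,6,7,8,9,10,11,12,13,14,15}
step 13: b <- ((d + d) + (-4 - b))    {0,1,2,3,4,5,6,7,8,9,10,11,12,13,14,15}
step 14: a <- max(-1, min(d, 1))      {0,1,2,3,4,5,6,7,8,9,10,11,12,13,14,15}
step 15: b <- tid                     {0,1,2,3,4,5,6,7,8,9,10,11,12,13,14,15}
step 16: d <- ((b % 3) * (7 % 3))     {0,1,2,3,4,5,6,7,8,9,10,11,12,13,14,15}
step 17: b <- (b % -2)                {0,1,2,3,4,5,6,7,8,9,10,11,12,13,14,15}
step 18: a <- d                       {0,1,2,3,4,5,6,7,8,9,10,11,12,13,14,15}
step 19: b <- a                       {0,1,2,3,4,5,6,7,8,9,10,11,12,13,14,15}

Answer: 20 steps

d: 0,1,2,0,1,2,0,1,2,0,1,2,0,1,2,0
b: 0,1,2,0,1,2,0,1,2,0,1,2,0,1,2,0
a: 0,1,2,0,1,2,0,1,2,0,1,2,0,1,2,0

steps = 20; useful = 248; efficiency = 248/320 = 31/40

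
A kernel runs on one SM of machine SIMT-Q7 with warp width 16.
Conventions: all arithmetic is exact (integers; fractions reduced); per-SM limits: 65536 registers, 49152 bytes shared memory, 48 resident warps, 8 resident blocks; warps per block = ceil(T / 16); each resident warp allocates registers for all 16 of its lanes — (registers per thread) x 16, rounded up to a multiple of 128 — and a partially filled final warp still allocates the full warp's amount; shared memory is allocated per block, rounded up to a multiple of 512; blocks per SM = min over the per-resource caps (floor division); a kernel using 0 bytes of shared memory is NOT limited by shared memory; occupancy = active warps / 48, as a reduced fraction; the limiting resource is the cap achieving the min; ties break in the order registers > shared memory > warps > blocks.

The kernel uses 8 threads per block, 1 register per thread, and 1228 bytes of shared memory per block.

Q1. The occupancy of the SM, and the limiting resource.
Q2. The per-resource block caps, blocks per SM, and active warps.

Answer: occupancy 1/6, limited by blocks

registers: 512 blocks
shared memory: 32 blocks
warps: 48 blocks
blocks: 8 blocks

Answer: 8 blocks, 8 active warps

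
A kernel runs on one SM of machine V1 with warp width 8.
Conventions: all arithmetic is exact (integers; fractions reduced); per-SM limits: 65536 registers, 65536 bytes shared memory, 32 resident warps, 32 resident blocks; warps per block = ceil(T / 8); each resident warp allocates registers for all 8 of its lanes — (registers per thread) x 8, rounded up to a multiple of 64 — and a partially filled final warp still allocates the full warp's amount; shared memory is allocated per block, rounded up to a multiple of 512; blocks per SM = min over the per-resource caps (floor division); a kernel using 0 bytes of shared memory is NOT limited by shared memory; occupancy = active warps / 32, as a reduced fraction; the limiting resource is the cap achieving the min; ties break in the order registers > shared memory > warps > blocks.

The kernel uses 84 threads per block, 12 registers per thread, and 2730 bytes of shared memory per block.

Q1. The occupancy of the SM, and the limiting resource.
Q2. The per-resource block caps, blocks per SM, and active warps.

Answer: occupancy 11/16, limited by warps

registers: 46 blocks
shared memory: 21 blocks
warps: 2 blocks
blocks: 32 blocks

Answer: 2 blocks, 22 active warps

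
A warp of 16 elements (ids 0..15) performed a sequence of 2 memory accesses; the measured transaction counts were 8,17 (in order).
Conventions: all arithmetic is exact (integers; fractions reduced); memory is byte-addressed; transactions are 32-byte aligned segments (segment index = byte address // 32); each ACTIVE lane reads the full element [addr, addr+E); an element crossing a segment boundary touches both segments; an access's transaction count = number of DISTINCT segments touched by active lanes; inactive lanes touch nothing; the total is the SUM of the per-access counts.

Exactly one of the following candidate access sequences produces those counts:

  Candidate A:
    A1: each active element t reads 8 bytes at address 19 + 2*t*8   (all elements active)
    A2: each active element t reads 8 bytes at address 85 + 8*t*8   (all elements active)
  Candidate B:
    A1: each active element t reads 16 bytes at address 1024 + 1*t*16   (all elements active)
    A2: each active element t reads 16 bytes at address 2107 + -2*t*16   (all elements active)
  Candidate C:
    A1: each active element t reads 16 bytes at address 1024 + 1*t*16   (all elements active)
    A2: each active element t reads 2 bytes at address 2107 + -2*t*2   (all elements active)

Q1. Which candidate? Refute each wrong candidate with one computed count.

A: A1 gives 9 transactions, not 8
C: A2 gives 3 transactions, not 17
B: all counts match (8,17)

Answer: B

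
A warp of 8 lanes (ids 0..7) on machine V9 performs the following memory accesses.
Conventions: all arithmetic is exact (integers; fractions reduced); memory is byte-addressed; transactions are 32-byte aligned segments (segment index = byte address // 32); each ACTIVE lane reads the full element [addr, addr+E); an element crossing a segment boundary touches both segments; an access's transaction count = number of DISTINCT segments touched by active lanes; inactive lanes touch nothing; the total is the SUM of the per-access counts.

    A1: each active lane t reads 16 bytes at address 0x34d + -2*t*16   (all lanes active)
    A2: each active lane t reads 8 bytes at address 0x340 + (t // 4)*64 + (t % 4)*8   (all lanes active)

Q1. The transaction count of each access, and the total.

A1: 8 transactions
A2: 2 transactions

Answer: 8,2; total 10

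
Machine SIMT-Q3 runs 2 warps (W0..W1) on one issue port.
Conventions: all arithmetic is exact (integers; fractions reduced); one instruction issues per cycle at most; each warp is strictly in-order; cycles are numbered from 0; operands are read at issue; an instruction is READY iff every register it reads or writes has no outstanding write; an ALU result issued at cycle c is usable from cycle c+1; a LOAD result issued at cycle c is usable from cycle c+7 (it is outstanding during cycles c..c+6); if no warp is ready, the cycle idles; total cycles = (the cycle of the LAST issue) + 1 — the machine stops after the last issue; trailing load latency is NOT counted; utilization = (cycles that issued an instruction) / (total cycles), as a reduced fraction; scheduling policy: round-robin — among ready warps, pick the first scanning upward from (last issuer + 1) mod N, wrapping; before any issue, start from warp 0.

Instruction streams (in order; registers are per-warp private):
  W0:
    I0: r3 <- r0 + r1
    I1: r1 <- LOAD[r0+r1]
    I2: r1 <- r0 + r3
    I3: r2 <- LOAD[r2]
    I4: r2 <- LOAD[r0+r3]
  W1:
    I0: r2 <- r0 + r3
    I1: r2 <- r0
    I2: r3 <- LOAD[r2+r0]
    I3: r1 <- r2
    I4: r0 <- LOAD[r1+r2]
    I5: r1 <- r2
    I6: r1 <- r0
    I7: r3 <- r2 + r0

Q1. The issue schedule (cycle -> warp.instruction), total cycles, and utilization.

cycle 0: W0.I0
cycle 1: W1.I0
cycle 2: W0.I1
cycle 3: W1.I1
cycle 4: W1.I2
cycle 5: W1.I3
cycle 6: W1.I4
cycle 7: W1.I5
cycle 8: idle
cycle 9: W0.I2
cycle 10: W0.I3
cycle 11: idle
cycle 12: idle
cycle 13: W1.I6
cycle 14: W1.I7
cycle 15: idle
cycle 16: idle
cycle 17: W0.I4

Answer: 18 cycles, utilization 13/18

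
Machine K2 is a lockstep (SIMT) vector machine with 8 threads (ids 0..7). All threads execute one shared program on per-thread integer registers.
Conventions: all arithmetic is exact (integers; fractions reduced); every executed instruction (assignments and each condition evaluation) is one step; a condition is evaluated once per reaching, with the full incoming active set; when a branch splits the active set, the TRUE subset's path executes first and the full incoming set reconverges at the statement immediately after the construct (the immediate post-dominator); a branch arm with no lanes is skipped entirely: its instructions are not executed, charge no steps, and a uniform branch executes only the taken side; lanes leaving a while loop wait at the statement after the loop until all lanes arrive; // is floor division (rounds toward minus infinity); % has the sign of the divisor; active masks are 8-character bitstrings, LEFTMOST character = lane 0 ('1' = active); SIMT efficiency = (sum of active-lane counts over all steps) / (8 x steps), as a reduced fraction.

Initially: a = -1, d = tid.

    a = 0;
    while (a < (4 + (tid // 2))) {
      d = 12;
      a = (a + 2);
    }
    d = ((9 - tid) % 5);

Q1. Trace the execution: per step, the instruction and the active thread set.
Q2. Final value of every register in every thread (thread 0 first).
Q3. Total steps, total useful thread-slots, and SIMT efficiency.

step 0: a <- 0                       11111111
step 1: eval (a < (4 + (tid // 2)))  11111111
step 2: d <- 12                      11111111
step 3: a <- (a + 2)                 11111111
step 4: eval (a < (4 + (tid // 2)))  11111111
step 5: d <- 12                      11111111
step 6: a <- (a + 2)                 11111111
step 7: eval (a < (4 + (tid // 2)))  11111111
step 8: d <- 12                      00111111
step 9: a <- (a + 2)                 00111111
step 10: eval (a < (4 + (tid // 2)))  00111111
step 11: d <- 12                      00000011
step 12: a <- (a + 2)                 00000011
step 13: eval (a < (4 + (tid // 2)))  00000011
step 14: d <- ((9 - tid) % 5)         11111111

Answer: 15 steps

a: 4,4,6,6,6,6,8,8
d: 4,3,2,1,0,4,3,2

steps = 15; useful = 96; efficiency = 96/120 = 4/5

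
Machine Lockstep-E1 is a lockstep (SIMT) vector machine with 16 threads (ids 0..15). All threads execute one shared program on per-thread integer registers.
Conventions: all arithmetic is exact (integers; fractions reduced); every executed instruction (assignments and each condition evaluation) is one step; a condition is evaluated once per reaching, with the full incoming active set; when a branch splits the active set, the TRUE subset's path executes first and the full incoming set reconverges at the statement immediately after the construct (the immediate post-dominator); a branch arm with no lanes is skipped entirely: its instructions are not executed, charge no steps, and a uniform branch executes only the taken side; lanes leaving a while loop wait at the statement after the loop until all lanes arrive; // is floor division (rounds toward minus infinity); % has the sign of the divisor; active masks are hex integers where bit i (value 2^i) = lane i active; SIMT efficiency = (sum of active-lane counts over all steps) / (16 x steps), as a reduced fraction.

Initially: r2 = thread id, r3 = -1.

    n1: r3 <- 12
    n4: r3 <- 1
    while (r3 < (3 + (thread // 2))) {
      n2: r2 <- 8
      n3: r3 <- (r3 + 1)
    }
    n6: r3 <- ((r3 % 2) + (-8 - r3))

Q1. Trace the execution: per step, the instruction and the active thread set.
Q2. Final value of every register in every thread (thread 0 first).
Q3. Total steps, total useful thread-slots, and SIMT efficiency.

step 0: r3 <- 12                     0xffff
step 1: r3 <- 1                      0xffff
step 2: eval (r3 < (3 + (thread // 2))) 0xffff
step 3: r2 <- 8                      0xffff
step 4: r3 <- (r3 + 1)               0xffff
step 5: eval (r3 < (3 + (thread // 2))) 0xffff
step 6: r2 <- 8                      0xffff
step 7: r3 <- (r3 + 1)               0xffff
step 8: eval (r3 < (3 + (thread // 2))) 0xffff
step 9: r2 <- 8                      0xfffc
step 10: r3 <- (r3 + 1)               0xfffc
step 11: eval (r3 < (3 + (thread // 2))) 0xfffc
step 12: r2 <- 8                      0xfff0
step 13: r3 <- (r3 + 1)               0xfff0
step 14: eval (r3 < (3 + (thread // 2))) 0xfff0
step 15: r2 <- 8                      0xffc0
step 16: r3 <- (r3 + 1)               0xffc0
step 17: eval (r3 < (3 + (thread // 2))) 0xffc0
step 18: r2 <- 8                      0xff00
step 19: r3 <- (r3 + 1)               0xff00
step 20: eval (r3 < (3 + (thread // 2))) 0xff00
step 21: r2 <- 8                      0xfc00
step 22: r3 <- (r3 + 1)               0xfc00
step 23: eval (r3 < (3 + (thread // 2))) 0xfc00
step 24: r2 <- 8                      0xf000
step 25: r3 <- (r3 + 1)               0xf000
step 26: eval (r3 < (3 + (thread // 2))) 0xf000
step 27: r2 <- 8                      0xc000
step 28: r3 <- (r3 + 1)               0xc000
step 29: eval (r3 < (3 + (thread // 2))) 0xc000
step 30: r3 <- ((r3 % 2) + (-8 - r3)) 0xffff

Answer: 31 steps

r2: 8,8,8,8,8,8,8,8,8,8,8,8,8,8,8,8
r3: -10,-10,-12,-12,-12,-12,-14,-14,-14,-14,-16,-16,-16,-16,-18,-18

steps = 31; useful = 328; efficiency = 328/496 = 41/62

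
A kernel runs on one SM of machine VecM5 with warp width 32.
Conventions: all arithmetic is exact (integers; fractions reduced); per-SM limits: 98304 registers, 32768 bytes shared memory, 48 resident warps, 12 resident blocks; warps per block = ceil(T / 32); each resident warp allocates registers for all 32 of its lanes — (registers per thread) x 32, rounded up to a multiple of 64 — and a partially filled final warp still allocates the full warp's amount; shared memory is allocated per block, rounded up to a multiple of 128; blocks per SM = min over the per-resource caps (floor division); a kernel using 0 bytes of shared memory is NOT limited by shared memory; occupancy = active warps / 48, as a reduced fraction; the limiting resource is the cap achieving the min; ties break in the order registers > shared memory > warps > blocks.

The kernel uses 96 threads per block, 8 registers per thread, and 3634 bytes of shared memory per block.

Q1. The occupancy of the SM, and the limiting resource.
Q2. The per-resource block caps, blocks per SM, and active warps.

Answer: occupancy 1/2, limited by shared memory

registers: 128 blocks
shared memory: 8 blocks
warps: 16 blocks
blocks: 12 blocks

Answer: 8 blocks, 24 active warps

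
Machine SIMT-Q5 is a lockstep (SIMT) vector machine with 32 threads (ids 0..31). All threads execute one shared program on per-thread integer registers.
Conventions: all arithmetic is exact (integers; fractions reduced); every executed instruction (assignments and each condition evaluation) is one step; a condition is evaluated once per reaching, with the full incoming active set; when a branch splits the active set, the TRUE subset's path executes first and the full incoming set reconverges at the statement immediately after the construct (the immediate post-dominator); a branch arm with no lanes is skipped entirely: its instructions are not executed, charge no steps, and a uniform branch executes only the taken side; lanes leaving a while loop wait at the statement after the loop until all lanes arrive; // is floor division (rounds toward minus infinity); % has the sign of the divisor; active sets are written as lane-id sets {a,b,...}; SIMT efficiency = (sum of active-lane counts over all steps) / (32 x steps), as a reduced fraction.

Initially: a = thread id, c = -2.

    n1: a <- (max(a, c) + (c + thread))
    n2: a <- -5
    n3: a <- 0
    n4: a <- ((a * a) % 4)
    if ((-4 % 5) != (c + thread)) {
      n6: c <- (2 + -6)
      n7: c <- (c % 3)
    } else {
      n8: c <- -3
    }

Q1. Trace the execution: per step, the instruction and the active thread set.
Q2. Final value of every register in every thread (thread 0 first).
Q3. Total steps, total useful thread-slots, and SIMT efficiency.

step 0: a <- (max(a, c) + (c + thread)) {0,1,2,3,4,5,6,7,8,9,10,11,12,13,14,15,16,17,18,19,20,21,22,23,24,25,26,27,28,29,30,31}
step 1: a <- -5                      {0,1,2,3,4,5,6,7,8,9,10,11,12,13,14,15,16,17,18,19,20,21,22,23,24,25,26,27,28,29,30,31}
step 2: a <- 0                       {0,1,2,3,4,5,6,7,8,9,10,11,12,13,14,15,16,17,18,19,20,21,22,23,24,25,26,27,28,29,30,31}
step 3: a <- ((a * a) % 4)           {0,1,2,3,4,5,6,7,8,9,10,11,12,13,14,15,16,17,18,19,20,21,22,23,24,25,26,27,28,29,30,31}
step 4: eval ((-4 % 5) != (c + thread)) {0,1,2,3,4,5,6,7,8,9,10,11,12,13,14,15,16,17,18,19,20,21,22,23,24,25,26,27,28,29,30,31}
step 5: c <- (2 + -6)                {0,1,2,4,5,6,7,8,9,10,11,12,13,14,15,16,17,18,19,20,21,22,23,24,25,26,27,28,29,30,31}
step 6: c <- (c % 3)                 {0,1,2,4,5,6,7,8,9,10,11,12,13,14,15,16,17,18,19,20,21,22,23,24,25,26,27,28,29,30,31}
step 7: c <- -3                      {3}

Answer: 8 steps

a: 0,0,0,0,0,0,0,0,0,0,0,0,0,0,0,0,0,0,0,0,0,0,0,0,0,0,0,0,0,0,0,0
c: 2,2,2,-3,2,2,2,2,2,2,2,2,2,2,2,2,2,2,2,2,2,2,2,2,2,2,2,2,2,2,2,2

steps = 8; useful = 223; efficiency = 223/256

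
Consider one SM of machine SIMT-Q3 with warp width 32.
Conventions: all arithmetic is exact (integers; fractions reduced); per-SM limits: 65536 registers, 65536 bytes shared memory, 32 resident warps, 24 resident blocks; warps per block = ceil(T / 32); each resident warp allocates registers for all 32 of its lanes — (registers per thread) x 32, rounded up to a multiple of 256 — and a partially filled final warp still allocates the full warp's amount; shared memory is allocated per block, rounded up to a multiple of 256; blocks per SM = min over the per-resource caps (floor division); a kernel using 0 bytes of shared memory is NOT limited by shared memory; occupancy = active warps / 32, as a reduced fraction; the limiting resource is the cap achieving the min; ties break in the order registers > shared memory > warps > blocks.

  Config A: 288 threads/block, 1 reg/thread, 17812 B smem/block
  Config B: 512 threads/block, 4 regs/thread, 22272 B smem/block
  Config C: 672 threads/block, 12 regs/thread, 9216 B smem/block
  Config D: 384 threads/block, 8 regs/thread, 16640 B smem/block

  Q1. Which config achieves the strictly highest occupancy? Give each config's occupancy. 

occupancies: A 27/32, B 1, C 21/32, D 3/4

Answer: B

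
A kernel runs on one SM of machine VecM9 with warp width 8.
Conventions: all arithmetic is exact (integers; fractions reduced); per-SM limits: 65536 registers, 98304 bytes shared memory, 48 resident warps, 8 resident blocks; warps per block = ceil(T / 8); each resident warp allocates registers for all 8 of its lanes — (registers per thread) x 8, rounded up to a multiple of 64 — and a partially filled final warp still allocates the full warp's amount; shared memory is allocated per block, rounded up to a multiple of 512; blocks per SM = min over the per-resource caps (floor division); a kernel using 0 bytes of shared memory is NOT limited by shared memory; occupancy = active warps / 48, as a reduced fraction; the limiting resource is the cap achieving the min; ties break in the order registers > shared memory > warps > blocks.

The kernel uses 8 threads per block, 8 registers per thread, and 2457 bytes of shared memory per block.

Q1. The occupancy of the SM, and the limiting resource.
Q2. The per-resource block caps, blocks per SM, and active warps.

Answer: occupancy 1/6, limited by blocks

registers: 1024 blocks
shared memory: 38 blocks
warps: 48 blocks
blocks: 8 blocks

Answer: 8 blocks, 8 active warps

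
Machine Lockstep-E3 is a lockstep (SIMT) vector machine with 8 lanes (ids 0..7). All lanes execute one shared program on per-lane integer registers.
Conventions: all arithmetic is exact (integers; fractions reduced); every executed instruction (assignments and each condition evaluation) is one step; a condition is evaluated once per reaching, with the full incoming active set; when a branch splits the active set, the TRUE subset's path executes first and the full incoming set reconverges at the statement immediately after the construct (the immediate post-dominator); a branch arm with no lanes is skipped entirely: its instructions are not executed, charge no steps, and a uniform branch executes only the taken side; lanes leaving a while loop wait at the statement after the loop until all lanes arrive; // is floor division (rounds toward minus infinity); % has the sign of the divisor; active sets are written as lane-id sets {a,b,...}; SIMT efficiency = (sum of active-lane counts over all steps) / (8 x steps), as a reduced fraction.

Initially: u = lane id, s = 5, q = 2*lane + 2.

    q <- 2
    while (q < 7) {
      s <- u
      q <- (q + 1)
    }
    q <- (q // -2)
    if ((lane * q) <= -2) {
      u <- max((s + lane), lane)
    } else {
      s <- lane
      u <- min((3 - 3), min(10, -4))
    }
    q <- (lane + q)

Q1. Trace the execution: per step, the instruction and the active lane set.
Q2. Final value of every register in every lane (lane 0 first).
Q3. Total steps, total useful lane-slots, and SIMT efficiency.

step 0: q <- 2                       {0,1,2,3,4,5,6,7}
step 1: eval (q < 7)                 {0,1,2,3,4,5,6,7}
step 2: s <- u                       {0,1,2,3,4,5,6,7}
step 3: q <- (q + 1)                 {0,1,2,3,4,5,6,7}
step 4: eval (q < 7)                 {0,1,2,3,4,5,6,7}
step 5: s <- u                       {0,1,2,3,4,5,6,7}
step 6: q <- (q + 1)                 {0,1,2,3,4,5,6,7}
step 7: eval (q < 7)                 {0,1,2,3,4,5,6,7}
step 8: s <- u                       {0,1,2,3,4,5,6,7}
step 9: q <- (q + 1)                 {0,1,2,3,4,5,6,7}
step 10: eval (q < 7)                 {0,1,2,3,4,5,6,7}
step 11: s <- u                       {0,1,2,3,4,5,6,7}
step 12: q <- (q + 1)                 {0,1,2,3,4,5,6,7}
step 13: eval (q < 7)                 {0,1,2,3,4,5,6,7}
step 14: s <- u                       {0,1,2,3,4,5,6,7}
step 15: q <- (q + 1)                 {0,1,2,3,4,5,6,7}
step 16: eval (q < 7)                 {0,1,2,3,4,5,6,7}
step 17: q <- (q // -2)               {0,1,2,3,4,5,6,7}
step 18: eval ((lane * q) <= -2)      {0,1,2,3,4,5,6,7}
step 19: u <- max((s + lane), lane)   {1,2,3,4,5,6,7}
step 20: s <- lane                    {0}
step 21: u <- min((3 - 3), min(10, -4)) {0}
step 22: q <- (lane + q)              {0,1,2,3,4,5,6,7}

Answer: 23 steps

u: -4,2,4,6,8,10,12,14
s: 0,1,2,3,4,5,6,7
q: -4,-3,-2,-1,0,1,2,3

steps = 23; useful = 169; efficiency = 169/184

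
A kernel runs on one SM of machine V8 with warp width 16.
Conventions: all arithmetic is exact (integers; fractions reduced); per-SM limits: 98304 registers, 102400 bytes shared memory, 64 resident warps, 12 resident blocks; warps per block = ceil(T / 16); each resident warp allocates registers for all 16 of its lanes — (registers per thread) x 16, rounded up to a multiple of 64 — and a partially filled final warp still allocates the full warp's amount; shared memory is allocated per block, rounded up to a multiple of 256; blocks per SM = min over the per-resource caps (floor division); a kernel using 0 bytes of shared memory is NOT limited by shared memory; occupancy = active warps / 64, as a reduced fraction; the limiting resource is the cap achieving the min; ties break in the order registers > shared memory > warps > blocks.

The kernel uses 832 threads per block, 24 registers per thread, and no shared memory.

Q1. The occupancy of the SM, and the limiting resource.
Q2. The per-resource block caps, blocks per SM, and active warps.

Answer: occupancy 13/16, limited by warps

registers: 4 blocks
shared memory: no limit (kernel uses none)
warps: 1 block
blocks: 12 blocks

Answer: 1 block, 52 active warps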